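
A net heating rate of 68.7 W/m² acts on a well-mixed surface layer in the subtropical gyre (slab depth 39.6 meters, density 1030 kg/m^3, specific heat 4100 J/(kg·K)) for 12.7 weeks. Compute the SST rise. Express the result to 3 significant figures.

3.16 K

Areal heat capacity C = ρ c_p D = 1030 × 4100 × 39.6 = 1.67×10^8 J m⁻² K⁻¹.
Net heat input Q = F Δt = 68.7 × (12.7 weeks × 6.048×10^5 s/week) = 5.28×10^8 J/m².
ΔT = Q / C = 5.28×10^8 / 1.67×10^8 = 3.16 K.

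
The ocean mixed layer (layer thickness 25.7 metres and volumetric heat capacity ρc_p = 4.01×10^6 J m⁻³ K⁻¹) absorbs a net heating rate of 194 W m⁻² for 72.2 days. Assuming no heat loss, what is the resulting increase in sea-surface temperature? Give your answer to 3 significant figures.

Areal heat capacity C = ρc_p × D = 4.01×10^6 × 25.7 = 1.03×10^8 J m⁻² K⁻¹.
Net heat input Q = F Δt = 194 × (72.2 days × 86400 s/day) = 1.21×10^9 J/m².
ΔT = Q / C = 1.21×10^9 / 1.03×10^8 = 11.7 K.

11.7 K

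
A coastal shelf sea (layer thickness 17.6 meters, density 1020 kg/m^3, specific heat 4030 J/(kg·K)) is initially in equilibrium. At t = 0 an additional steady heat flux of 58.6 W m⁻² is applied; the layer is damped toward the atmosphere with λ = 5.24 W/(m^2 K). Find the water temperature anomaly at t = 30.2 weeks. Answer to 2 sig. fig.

8.2 K

Areal heat capacity C = ρ c_p D = 1020 × 4030 × 17.6 = 7.23×10^7 J/(m^2 K).
τ = C / λ = 7.23×10^7 / 5.24 = 1.38×10^7 s.
Equilibrium anomaly ΔT_eq = F / λ = 58.6 / 5.24 = 11.2 K.
t = 30.2 weeks = 1.83×10^7 s, so t/τ = 1.32.
ΔT(t) = ΔT_eq (1 − e^(−t/τ)) = 11.2 × (1 − e^−1.32) = 8.20 K.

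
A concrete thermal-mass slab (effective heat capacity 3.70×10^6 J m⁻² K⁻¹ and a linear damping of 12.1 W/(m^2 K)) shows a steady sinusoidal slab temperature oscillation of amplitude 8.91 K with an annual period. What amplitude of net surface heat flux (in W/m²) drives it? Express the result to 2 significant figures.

Areal heat capacity C = 3.70×10^6 J m⁻² K⁻¹ (given).
ω = 2π / 3.15×10^7 s = 1.99×10^-7 s⁻¹.
√((Cω)² + λ²) = √((0.737)² + 12.1²) = 12.1 W/(m²·K).
F₀ = A × √((Cω)²+λ²) = 8.91 × 12.1 = 108 W/m².

110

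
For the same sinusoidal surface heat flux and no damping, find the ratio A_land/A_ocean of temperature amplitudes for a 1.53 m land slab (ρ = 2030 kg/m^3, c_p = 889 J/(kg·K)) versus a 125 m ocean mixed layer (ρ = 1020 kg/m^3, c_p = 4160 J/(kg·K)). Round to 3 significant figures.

192

C_ocean = 1020 × 4160 × 125 = 5.30×10^8 J/(m²·K).
C_land = 2030 × 889 × 1.53 = 2.76×10^6 J/(m²·K).
Undamped amplitude ∝ 1/C, so A_land/A_ocean = C_ocean/C_land = 192.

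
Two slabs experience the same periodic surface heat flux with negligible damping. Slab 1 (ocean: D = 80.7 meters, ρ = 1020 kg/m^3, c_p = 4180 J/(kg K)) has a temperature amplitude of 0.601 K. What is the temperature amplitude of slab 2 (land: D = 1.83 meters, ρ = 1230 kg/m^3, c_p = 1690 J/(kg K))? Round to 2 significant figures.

54 K

C_ocean = 3.44×10^8 J/(m²·K); C_land = 3.80×10^6 J/(m²·K).
A ∝ 1/C ⇒ A_land = A_ocean × C_ocean/C_land = 0.601 × 90.4 = 54.4 K.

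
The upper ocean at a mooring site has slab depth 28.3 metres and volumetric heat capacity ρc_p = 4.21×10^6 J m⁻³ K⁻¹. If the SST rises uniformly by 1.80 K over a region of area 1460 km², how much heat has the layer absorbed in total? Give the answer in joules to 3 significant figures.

3.13×10^17 J

Areal heat capacity C = ρc_p × D = 4.21×10^6 × 28.3 = 1.19×10^8 J m⁻² K⁻¹.
Heat per unit area: q = C ΔT = 1.19×10^8 × 1.80 = 2.14×10^8 J/m².
Total heat: Q = q × A = 2.14×10^8 × (1460 × 10⁶ m²) = 3.13×10^17 J.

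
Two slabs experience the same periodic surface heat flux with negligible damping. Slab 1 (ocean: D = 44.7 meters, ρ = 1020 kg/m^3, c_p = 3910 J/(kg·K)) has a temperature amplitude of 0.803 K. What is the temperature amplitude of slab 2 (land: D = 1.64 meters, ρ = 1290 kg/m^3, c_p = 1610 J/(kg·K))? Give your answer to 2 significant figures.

C_ocean = 1.78×10^8 J/(m²·K); C_land = 3.41×10^6 J/(m²·K).
A ∝ 1/C ⇒ A_land = A_ocean × C_ocean/C_land = 0.803 × 52.3 = 42.0 K.

42 K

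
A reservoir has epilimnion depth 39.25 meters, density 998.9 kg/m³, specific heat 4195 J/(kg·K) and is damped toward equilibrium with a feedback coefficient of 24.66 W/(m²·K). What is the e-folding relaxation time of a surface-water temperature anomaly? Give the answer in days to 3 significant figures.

77.2 days

Areal heat capacity C = ρ c_p D = 998.9 × 4195 × 39.25 = 1.64×10^8 J m⁻² K⁻¹.
Relaxation time τ = C / λ = 1.64×10^8 / 24.66 = 6.67×10^6 s.
In days: 6.67×10^6 s / (86400 s/day) = 77.2 days.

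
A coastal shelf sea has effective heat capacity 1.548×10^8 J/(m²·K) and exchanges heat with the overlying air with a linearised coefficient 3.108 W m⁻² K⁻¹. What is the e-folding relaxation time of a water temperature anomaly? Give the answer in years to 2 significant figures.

Areal heat capacity C = 1.548×10^8 J/(m²·K) (given).
Relaxation time τ = C / λ = 1.55×10^8 / 3.108 = 4.98×10^7 s.
In years: 4.98×10^7 s / (3.156×10^7 s/year) = 1.58 years.

1.6 years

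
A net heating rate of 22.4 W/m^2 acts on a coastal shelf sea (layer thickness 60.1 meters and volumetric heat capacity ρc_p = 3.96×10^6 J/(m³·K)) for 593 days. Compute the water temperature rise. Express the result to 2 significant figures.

Areal heat capacity C = ρc_p × D = 3.96×10^6 × 60.1 = 2.38×10^8 J/(m²·K).
Net heat input Q = F Δt = 22.4 × (593 days × 86400 s/day) = 1.15×10^9 J/m².
ΔT = Q / C = 1.15×10^9 / 2.38×10^8 = 4.82 K.

4.8 K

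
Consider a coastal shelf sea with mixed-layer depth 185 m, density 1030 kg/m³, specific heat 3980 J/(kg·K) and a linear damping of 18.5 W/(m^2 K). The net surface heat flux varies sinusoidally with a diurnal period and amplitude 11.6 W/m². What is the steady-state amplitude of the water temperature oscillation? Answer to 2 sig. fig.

Areal heat capacity C = ρ c_p D = 1030 × 3980 × 185 = 7.58×10^8 J/(m²·K).
Angular frequency ω = 2π / T = 2π / 86400 s = 7.27×10^-5 s⁻¹.
√((Cω)² + λ²) = √((55200)² + 18.5²) = 55200 W/(m²·K).
Amplitude A = F₀ / √((Cω)²+λ²) = 11.6 / 55200 = 2.10×10^-4 K.

2.1×10^-4 K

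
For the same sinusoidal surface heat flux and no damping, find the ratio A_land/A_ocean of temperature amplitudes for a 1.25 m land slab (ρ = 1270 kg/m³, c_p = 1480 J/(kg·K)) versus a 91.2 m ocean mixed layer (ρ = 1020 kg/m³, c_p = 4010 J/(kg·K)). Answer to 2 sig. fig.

C_ocean = 1020 × 4010 × 91.2 = 3.73×10^8 J/(m²·K).
C_land = 1270 × 1480 × 1.25 = 2.35×10^6 J/(m²·K).
Undamped amplitude ∝ 1/C, so A_land/A_ocean = C_ocean/C_land = 159.

160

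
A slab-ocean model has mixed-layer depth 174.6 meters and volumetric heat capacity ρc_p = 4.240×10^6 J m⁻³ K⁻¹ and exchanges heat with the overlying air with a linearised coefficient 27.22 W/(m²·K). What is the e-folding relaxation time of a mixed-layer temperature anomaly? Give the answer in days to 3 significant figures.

Areal heat capacity C = ρc_p × D = 4.240×10^6 × 174.6 = 7.40×10^8 J/(m²·K).
Relaxation time τ = C / λ = 7.40×10^8 / 27.22 = 2.72×10^7 s.
In days: 2.72×10^7 s / (86400 s/day) = 315 days.

315 days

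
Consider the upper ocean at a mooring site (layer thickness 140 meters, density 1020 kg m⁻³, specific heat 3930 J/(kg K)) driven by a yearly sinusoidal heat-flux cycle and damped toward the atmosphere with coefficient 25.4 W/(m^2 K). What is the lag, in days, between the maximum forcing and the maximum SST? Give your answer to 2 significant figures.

78 days

Areal heat capacity C = ρ c_p D = 1020 × 3930 × 140 = 5.61×10^8 J/(m^2 K).
ω = 2π / 3.15×10^7 s = 1.99×10^-7 s⁻¹.
Phase lag φ = arctan(Cω/λ) = arctan(112/25.4) = 1.35 rad.
Time lag = φ / ω = 1.35 / 1.99×10^-7 = 6.76×10^6 s = 78.3 days.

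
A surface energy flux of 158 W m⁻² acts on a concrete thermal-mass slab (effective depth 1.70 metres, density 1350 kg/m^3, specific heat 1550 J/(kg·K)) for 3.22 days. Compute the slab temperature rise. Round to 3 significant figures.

Areal heat capacity C = ρ c_p D = 1350 × 1550 × 1.70 = 3.56×10^6 J/(m^2 K).
Net heat input Q = F Δt = 158 × (3.22 days × 86400 s/day) = 4.40×10^7 J/m².
ΔT = Q / C = 4.40×10^7 / 3.56×10^6 = 12.4 K.

12.4 K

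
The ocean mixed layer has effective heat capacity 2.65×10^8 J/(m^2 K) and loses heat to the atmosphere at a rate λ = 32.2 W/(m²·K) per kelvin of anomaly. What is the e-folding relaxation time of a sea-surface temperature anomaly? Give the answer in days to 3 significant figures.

Areal heat capacity C = 2.65×10^8 J/(m^2 K) (given).
Relaxation time τ = C / λ = 2.65×10^8 / 32.2 = 8.23×10^6 s.
In days: 8.23×10^6 s / (86400 s/day) = 95.3 days.

95.3 days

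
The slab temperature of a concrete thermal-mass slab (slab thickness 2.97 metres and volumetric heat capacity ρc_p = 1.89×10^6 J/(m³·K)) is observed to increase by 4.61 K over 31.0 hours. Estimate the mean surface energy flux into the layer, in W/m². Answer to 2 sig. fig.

230

Areal heat capacity C = ρc_p × D = 1.89×10^6 × 2.97 = 5.61×10^6 J/(m^2 K).
Required heat per unit area: Q = C ΔT = 5.61×10^6 × 4.61 = 2.59×10^7 J/m².
Flux F = Q / Δt = 2.59×10^7 / 1.12×10^5 s = 232 W/m².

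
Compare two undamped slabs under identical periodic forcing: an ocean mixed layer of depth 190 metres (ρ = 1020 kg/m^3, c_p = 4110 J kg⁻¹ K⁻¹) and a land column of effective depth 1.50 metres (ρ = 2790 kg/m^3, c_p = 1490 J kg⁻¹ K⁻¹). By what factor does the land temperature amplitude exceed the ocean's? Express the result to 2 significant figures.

130

C_ocean = 1020 × 4110 × 190 = 7.97×10^8 J/(m²·K).
C_land = 2790 × 1490 × 1.50 = 6.24×10^6 J/(m²·K).
Undamped amplitude ∝ 1/C, so A_land/A_ocean = C_ocean/C_land = 128.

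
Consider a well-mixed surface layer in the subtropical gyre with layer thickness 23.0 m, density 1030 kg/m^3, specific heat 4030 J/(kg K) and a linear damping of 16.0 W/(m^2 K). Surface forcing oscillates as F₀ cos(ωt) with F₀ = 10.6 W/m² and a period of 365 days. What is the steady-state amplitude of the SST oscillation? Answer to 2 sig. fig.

Areal heat capacity C = ρ c_p D = 1030 × 4030 × 23.0 = 9.55×10^7 J/(m²·K).
Angular frequency ω = 2π / T = 2π / 3.15×10^7 s = 1.99×10^-7 s⁻¹.
√((Cω)² + λ²) = √((19.0)² + 16.0²) = 24.9 W/(m²·K).
Amplitude A = F₀ / √((Cω)²+λ²) = 10.6 / 24.9 = 0.426 K.

0.43 K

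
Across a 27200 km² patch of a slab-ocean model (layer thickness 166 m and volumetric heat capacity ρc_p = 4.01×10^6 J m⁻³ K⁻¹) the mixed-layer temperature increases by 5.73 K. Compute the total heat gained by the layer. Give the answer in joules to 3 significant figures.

1.04×10^20 J

Areal heat capacity C = ρc_p × D = 4.01×10^6 × 166 = 6.66×10^8 J/(m^2 K).
Heat per unit area: q = C ΔT = 6.66×10^8 × 5.73 = 3.81×10^9 J/m².
Total heat: Q = q × A = 3.81×10^9 × (27200 × 10⁶ m²) = 1.04×10^20 J.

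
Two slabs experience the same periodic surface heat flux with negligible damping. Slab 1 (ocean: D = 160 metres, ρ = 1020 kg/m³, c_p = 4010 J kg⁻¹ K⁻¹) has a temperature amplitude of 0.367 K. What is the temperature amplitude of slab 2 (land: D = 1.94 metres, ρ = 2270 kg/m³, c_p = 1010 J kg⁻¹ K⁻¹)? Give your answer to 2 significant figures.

C_ocean = 6.54×10^8 J/(m²·K); C_land = 4.45×10^6 J/(m²·K).
A ∝ 1/C ⇒ A_land = A_ocean × C_ocean/C_land = 0.367 × 147 = 54.0 K.

54 K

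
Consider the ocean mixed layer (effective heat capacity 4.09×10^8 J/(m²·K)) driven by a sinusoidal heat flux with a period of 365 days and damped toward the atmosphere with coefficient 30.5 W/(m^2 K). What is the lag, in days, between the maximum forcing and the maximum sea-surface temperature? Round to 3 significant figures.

Areal heat capacity C = 4.09×10^8 J/(m²·K) (given).
ω = 2π / 3.15×10^7 s = 1.99×10^-7 s⁻¹.
Phase lag φ = arctan(Cω/λ) = arctan(81.5/30.5) = 1.21 rad.
Time lag = φ / ω = 1.21 / 1.99×10^-7 = 6.09×10^6 s = 70.4 days.

70.4 days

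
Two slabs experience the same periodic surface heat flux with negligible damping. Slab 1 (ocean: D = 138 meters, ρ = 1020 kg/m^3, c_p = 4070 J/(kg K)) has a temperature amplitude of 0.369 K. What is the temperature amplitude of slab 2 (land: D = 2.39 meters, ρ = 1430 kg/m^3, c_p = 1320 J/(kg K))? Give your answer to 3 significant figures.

46.9 K

C_ocean = 5.73×10^8 J/(m²·K); C_land = 4.51×10^6 J/(m²·K).
A ∝ 1/C ⇒ A_land = A_ocean × C_ocean/C_land = 0.369 × 127 = 46.9 K.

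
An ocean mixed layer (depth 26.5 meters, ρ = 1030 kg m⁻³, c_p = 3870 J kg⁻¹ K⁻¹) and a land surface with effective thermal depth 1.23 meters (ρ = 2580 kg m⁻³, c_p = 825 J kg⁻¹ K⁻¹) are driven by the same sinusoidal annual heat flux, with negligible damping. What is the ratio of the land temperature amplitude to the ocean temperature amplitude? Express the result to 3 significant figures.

40.3

C_ocean = 1030 × 3870 × 26.5 = 1.06×10^8 J/(m²·K).
C_land = 2580 × 825 × 1.23 = 2.62×10^6 J/(m²·K).
Undamped amplitude ∝ 1/C, so A_land/A_ocean = C_ocean/C_land = 40.3.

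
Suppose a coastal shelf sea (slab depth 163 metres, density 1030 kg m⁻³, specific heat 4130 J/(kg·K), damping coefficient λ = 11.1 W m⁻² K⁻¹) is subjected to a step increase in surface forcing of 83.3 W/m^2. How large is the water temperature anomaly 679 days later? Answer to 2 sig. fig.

Areal heat capacity C = ρ c_p D = 1030 × 4130 × 163 = 6.93×10^8 J/(m^2 K).
τ = C / λ = 6.93×10^8 / 11.1 = 6.25×10^7 s.
Equilibrium anomaly ΔT_eq = F / λ = 83.3 / 11.1 = 7.50 K.
t = 679 days = 5.87×10^7 s, so t/τ = 0.939.
ΔT(t) = ΔT_eq (1 − e^(−t/τ)) = 7.50 × (1 − e^−0.939) = 4.57 K.

4.6 K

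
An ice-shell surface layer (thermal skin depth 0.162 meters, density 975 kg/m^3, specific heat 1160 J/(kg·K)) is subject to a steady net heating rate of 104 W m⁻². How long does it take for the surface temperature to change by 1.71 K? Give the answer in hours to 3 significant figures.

Areal heat capacity C = ρ c_p D = 975 × 1160 × 0.162 = 1.83×10^5 J/(m²·K).
Time required: Δt = C ΔT / F = 1.83×10^5 × 1.71 / 104 = 3010 s.
In hours: 3010 s / (3600 s/hour) = 0.837 hours.

0.837 hours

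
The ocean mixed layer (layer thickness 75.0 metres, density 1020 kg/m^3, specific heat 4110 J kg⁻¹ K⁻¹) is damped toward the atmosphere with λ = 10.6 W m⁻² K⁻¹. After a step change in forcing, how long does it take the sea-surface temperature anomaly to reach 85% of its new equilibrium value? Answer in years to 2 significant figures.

1.8 years

Areal heat capacity C = ρ c_p D = 1020 × 4110 × 75.0 = 3.14×10^8 J m⁻² K⁻¹.
τ = C / λ = 3.14×10^8 / 10.6 = 2.97×10^7 s.
Fraction reached: 1 − e^(−t/τ) = 0.85 ⇒ t = −τ ln(1 − 0.85) = τ × 1.90.
t = 5.63×10^7 s = 1.78 years.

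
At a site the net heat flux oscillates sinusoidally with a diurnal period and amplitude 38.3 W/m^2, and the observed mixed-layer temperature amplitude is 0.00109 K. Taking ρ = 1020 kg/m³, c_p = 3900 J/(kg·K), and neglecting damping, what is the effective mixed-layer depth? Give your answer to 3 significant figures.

ω = 2π / 86400 s = 7.27×10^-5 s⁻¹.
Required C = F₀ / (A ω) = 38.3 / (0.00109 × 7.27×10^-5) = 4.83×10^8 J/(m²·K).
D = C / (ρ c_p) = 4.83×10^8 / (1020 × 3900) = 121 m.

121 m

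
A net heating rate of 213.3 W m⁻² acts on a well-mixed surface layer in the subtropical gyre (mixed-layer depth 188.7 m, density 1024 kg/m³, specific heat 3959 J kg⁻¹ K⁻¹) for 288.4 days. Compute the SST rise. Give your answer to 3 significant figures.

6.95 K

Areal heat capacity C = ρ c_p D = 1024 × 3959 × 188.7 = 7.65×10^8 J/(m^2 K).
Net heat input Q = F Δt = 213.3 × (288.4 days × 86400 s/day) = 5.31×10^9 J/m².
ΔT = Q / C = 5.31×10^9 / 7.65×10^8 = 6.95 K.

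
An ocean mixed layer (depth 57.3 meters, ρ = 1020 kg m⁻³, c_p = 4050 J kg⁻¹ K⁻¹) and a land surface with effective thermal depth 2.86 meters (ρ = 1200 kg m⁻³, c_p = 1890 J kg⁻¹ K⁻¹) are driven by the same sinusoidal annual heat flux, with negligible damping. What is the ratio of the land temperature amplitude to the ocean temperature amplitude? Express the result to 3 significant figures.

36.5

C_ocean = 1020 × 4050 × 57.3 = 2.37×10^8 J/(m²·K).
C_land = 1200 × 1890 × 2.86 = 6.49×10^6 J/(m²·K).
Undamped amplitude ∝ 1/C, so A_land/A_ocean = C_ocean/C_land = 36.5.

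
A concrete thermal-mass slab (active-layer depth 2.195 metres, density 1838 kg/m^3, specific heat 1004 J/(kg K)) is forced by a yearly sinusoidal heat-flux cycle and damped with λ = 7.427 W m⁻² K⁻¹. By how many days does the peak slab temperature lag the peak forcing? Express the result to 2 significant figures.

6.3 days

Areal heat capacity C = ρ c_p D = 1838 × 1004 × 2.195 = 4.05×10^6 J m⁻² K⁻¹.
ω = 2π / 3.15×10^7 s = 1.99×10^-7 s⁻¹.
Phase lag φ = arctan(Cω/λ) = arctan(0.807/7.427) = 0.108 rad.
Time lag = φ / ω = 0.108 / 1.99×10^-7 = 5.43×10^5 s = 6.29 days.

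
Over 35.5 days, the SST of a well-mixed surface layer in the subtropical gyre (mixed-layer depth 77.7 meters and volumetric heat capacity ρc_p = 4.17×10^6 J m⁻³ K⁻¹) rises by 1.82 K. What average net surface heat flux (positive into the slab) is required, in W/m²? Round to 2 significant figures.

Areal heat capacity C = ρc_p × D = 4.17×10^6 × 77.7 = 3.24×10^8 J m⁻² K⁻¹.
Required heat per unit area: Q = C ΔT = 3.24×10^8 × 1.82 = 5.90×10^8 J/m².
Flux F = Q / Δt = 5.90×10^8 / 3.07×10^6 s = 192 W/m².

190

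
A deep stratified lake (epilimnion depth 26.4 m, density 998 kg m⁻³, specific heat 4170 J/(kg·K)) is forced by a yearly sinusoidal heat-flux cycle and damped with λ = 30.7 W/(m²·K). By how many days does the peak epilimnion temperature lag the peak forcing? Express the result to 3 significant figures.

36.0 days

Areal heat capacity C = ρ c_p D = 998 × 4170 × 26.4 = 1.10×10^8 J m⁻² K⁻¹.
ω = 2π / 3.15×10^7 s = 1.99×10^-7 s⁻¹.
Phase lag φ = arctan(Cω/λ) = arctan(21.9/30.7) = 0.619 rad.
Time lag = φ / ω = 0.619 / 1.99×10^-7 = 3.11×10^6 s = 36.0 days.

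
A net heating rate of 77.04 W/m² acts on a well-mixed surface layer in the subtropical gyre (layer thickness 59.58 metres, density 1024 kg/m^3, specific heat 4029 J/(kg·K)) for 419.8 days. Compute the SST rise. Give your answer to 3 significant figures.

11.4 K

Areal heat capacity C = ρ c_p D = 1024 × 4029 × 59.58 = 2.46×10^8 J/(m^2 K).
Net heat input Q = F Δt = 77.04 × (419.8 days × 86400 s/day) = 2.79×10^9 J/m².
ΔT = Q / C = 2.79×10^9 / 2.46×10^8 = 11.4 K.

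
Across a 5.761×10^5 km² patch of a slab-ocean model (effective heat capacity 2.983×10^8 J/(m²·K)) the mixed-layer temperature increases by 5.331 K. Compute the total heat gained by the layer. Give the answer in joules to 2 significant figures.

9.2×10^20 J

Areal heat capacity C = 2.983×10^8 J/(m²·K) (given).
Heat per unit area: q = C ΔT = 2.98×10^8 × 5.331 = 1.59×10^9 J/m².
Total heat: Q = q × A = 1.59×10^9 × (5.761×10^5 × 10⁶ m²) = 9.16×10^20 J.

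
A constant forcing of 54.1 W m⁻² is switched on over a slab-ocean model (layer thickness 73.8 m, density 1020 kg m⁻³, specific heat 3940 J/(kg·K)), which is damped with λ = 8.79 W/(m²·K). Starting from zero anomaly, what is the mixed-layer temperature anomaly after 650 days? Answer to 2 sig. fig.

5.0 K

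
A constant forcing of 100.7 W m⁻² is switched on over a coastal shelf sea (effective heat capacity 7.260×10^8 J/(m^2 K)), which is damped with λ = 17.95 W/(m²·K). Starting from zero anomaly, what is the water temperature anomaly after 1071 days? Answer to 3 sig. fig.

Areal heat capacity C = 7.260×10^8 J/(m^2 K) (given).
τ = C / λ = 7.26×10^8 / 17.95 = 4.04×10^7 s.
Equilibrium anomaly ΔT_eq = F / λ = 100.7 / 17.95 = 5.61 K.
t = 1071 days = 9.25×10^7 s, so t/τ = 2.29.
ΔT(t) = ΔT_eq (1 − e^(−t/τ)) = 5.61 × (1 − e^−2.29) = 5.04 K.

5.04 K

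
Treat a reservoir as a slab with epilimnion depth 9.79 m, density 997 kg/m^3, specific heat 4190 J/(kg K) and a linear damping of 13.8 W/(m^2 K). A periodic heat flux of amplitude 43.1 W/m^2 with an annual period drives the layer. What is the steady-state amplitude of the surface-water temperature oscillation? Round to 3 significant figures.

2.69 K

Areal heat capacity C = ρ c_p D = 997 × 4190 × 9.79 = 4.09×10^7 J/(m²·K).
Angular frequency ω = 2π / T = 2π / 3.15×10^7 s = 1.99×10^-7 s⁻¹.
√((Cω)² + λ²) = √((8.15)² + 13.8²) = 16.0 W/(m²·K).
Amplitude A = F₀ / √((Cω)²+λ²) = 43.1 / 16.0 = 2.69 K.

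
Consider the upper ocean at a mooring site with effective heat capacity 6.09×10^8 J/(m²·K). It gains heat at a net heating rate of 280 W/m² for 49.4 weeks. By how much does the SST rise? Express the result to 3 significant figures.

Areal heat capacity C = 6.09×10^8 J/(m²·K) (given).
Net heat input Q = F Δt = 280 × (49.4 weeks × 6.048×10^5 s/week) = 8.37×10^9 J/m².
ΔT = Q / C = 8.37×10^9 / 6.09×10^8 = 13.7 K.

13.7 K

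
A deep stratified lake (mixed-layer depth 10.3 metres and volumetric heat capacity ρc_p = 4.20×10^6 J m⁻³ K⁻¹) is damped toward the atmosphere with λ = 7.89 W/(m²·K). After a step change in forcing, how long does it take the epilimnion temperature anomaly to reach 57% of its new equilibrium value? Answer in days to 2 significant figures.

Areal heat capacity C = ρc_p × D = 4.20×10^6 × 10.3 = 4.33×10^7 J/(m²·K).
τ = C / λ = 4.33×10^7 / 7.89 = 5.48×10^6 s.
Fraction reached: 1 − e^(−t/τ) = 0.57 ⇒ t = −τ ln(1 − 0.57) = τ × 0.844.
t = 4.63×10^6 s = 53.6 days.

54 days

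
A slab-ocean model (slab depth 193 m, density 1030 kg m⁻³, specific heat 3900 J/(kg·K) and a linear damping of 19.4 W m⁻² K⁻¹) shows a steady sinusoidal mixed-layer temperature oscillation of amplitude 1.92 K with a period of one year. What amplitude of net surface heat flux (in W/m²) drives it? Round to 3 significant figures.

Areal heat capacity C = ρ c_p D = 1030 × 3900 × 193 = 7.75×10^8 J/(m²·K).
ω = 2π / 3.15×10^7 s = 1.99×10^-7 s⁻¹.
√((Cω)² + λ²) = √((154)² + 19.4²) = 156 W/(m²·K).
F₀ = A × √((Cω)²+λ²) = 1.92 × 156 = 299 W/m².

299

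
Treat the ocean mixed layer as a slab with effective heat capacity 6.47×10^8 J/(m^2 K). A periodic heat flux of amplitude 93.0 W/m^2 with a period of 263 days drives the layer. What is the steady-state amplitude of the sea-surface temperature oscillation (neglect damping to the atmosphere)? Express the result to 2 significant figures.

Areal heat capacity C = 6.47×10^8 J/(m^2 K) (given).
Angular frequency ω = 2π / T = 2π / 2.27×10^7 s = 2.77×10^-7 s⁻¹.
Cω = 6.47×10^8 × 2.77×10^-7 = 179 W/(m²·K).
Amplitude A = F₀ / (Cω) = 93.0 / 179 = 0.520 K.

0.52 K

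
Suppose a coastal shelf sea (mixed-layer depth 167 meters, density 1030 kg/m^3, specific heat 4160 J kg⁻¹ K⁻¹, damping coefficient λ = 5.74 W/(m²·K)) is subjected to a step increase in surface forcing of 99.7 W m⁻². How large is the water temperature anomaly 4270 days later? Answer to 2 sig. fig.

Areal heat capacity C = ρ c_p D = 1030 × 4160 × 167 = 7.16×10^8 J/(m^2 K).
τ = C / λ = 7.16×10^8 / 5.74 = 1.25×10^8 s.
Equilibrium anomaly ΔT_eq = F / λ = 99.7 / 5.74 = 17.4 K.
t = 4270 days = 3.69×10^8 s, so t/τ = 2.96.
ΔT(t) = ΔT_eq (1 − e^(−t/τ)) = 17.4 × (1 − e^−2.96) = 16.5 K.

16 K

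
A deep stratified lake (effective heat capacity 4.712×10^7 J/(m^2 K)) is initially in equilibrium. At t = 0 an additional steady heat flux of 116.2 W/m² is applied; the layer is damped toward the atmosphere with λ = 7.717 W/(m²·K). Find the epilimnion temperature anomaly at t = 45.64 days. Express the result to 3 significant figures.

7.16 K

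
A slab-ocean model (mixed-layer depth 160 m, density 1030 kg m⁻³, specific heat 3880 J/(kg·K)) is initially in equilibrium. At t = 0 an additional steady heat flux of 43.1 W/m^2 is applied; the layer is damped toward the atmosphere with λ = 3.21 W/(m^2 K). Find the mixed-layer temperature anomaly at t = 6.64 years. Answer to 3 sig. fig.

Areal heat capacity C = ρ c_p D = 1030 × 3880 × 160 = 6.39×10^8 J m⁻² K⁻¹.
τ = C / λ = 6.39×10^8 / 3.21 = 1.99×10^8 s.
Equilibrium anomaly ΔT_eq = F / λ = 43.1 / 3.21 = 13.4 K.
t = 6.64 years = 2.10×10^8 s, so t/τ = 1.05.
ΔT(t) = ΔT_eq (1 − e^(−t/τ)) = 13.4 × (1 − e^−1.05) = 8.74 K.

8.74 K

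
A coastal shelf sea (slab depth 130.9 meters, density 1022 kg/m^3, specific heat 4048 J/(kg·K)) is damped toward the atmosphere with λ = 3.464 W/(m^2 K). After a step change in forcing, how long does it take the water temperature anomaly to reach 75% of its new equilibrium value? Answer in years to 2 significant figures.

6.9 years

Areal heat capacity C = ρ c_p D = 1022 × 4048 × 130.9 = 5.42×10^8 J/(m^2 K).
τ = C / λ = 5.42×10^8 / 3.464 = 1.56×10^8 s.
Fraction reached: 1 − e^(−t/τ) = 0.75 ⇒ t = −τ ln(1 − 0.75) = τ × 1.39.
t = 2.17×10^8 s = 6.87 years.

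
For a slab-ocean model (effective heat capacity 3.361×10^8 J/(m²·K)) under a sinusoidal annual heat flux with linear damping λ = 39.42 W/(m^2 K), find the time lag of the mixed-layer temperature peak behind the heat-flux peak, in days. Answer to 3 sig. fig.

60.3 days

Areal heat capacity C = 3.361×10^8 J/(m²·K) (given).
ω = 2π / 3.15×10^7 s = 1.99×10^-7 s⁻¹.
Phase lag φ = arctan(Cω/λ) = arctan(67.0/39.42) = 1.04 rad.
Time lag = φ / ω = 1.04 / 1.99×10^-7 = 5.21×10^6 s = 60.3 days.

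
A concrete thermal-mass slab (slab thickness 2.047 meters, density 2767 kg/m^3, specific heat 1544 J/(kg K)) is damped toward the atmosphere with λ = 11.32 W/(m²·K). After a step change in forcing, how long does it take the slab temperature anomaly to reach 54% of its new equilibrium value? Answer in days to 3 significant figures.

Areal heat capacity C = ρ c_p D = 2767 × 1544 × 2.047 = 8.75×10^6 J/(m^2 K).
τ = C / λ = 8.75×10^6 / 11.32 = 7.73×10^5 s.
Fraction reached: 1 − e^(−t/τ) = 0.54 ⇒ t = −τ ln(1 − 0.54) = τ × 0.777.
t = 6.00×10^5 s = 6.94 days.

6.94 days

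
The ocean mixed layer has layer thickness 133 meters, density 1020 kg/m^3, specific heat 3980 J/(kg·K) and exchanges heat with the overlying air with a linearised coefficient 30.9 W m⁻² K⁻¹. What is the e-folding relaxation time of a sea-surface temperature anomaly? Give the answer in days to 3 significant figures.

202 days

Areal heat capacity C = ρ c_p D = 1020 × 3980 × 133 = 5.40×10^8 J m⁻² K⁻¹.
Relaxation time τ = C / λ = 5.40×10^8 / 30.9 = 1.75×10^7 s.
In days: 1.75×10^7 s / (86400 s/day) = 202 days.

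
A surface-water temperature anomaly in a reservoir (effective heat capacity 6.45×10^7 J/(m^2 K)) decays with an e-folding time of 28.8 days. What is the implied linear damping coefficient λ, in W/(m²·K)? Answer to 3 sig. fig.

25.9

Areal heat capacity C = 6.45×10^7 J/(m^2 K) (given).
τ = 28.8 days = 2.49×10^6 s.
λ = C / τ = 6.45×10^7 / 2.49×10^6 = 25.9 W/(m²·K).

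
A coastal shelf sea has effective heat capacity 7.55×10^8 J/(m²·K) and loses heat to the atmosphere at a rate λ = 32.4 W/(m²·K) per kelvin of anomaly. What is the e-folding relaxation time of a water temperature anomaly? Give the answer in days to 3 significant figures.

270 days

Areal heat capacity C = 7.55×10^8 J/(m²·K) (given).
Relaxation time τ = C / λ = 7.55×10^8 / 32.4 = 2.33×10^7 s.
In days: 2.33×10^7 s / (86400 s/day) = 270 days.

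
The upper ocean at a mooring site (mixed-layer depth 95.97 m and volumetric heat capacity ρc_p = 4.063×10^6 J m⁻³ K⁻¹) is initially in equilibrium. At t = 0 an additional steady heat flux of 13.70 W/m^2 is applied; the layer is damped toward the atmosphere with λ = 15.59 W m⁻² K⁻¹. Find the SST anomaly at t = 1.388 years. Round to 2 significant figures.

Areal heat capacity C = ρc_p × D = 4.063×10^6 × 95.97 = 3.90×10^8 J/(m^2 K).
τ = C / λ = 3.90×10^8 / 15.59 = 2.50×10^7 s.
Equilibrium anomaly ΔT_eq = F / λ = 13.70 / 15.59 = 0.879 K.
t = 1.388 years = 4.38×10^7 s, so t/τ = 1.75.
ΔT(t) = ΔT_eq (1 − e^(−t/τ)) = 0.879 × (1 − e^−1.75) = 0.726 K.

0.73 K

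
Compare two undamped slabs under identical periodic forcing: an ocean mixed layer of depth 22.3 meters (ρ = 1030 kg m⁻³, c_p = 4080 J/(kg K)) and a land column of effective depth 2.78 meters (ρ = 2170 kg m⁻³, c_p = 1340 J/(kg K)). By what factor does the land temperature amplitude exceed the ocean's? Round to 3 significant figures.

11.6

C_ocean = 1030 × 4080 × 22.3 = 9.37×10^7 J/(m²·K).
C_land = 2170 × 1340 × 2.78 = 8.08×10^6 J/(m²·K).
Undamped amplitude ∝ 1/C, so A_land/A_ocean = C_ocean/C_land = 11.6.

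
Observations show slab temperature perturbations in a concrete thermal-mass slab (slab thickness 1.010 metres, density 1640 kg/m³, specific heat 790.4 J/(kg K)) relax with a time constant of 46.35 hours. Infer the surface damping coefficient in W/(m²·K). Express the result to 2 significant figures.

Areal heat capacity C = ρ c_p D = 1640 × 790.4 × 1.010 = 1.31×10^6 J m⁻² K⁻¹.
τ = 46.35 hours = 1.67×10^5 s.
λ = C / τ = 1.31×10^6 / 1.67×10^5 = 7.85 W/(m²·K).

7.8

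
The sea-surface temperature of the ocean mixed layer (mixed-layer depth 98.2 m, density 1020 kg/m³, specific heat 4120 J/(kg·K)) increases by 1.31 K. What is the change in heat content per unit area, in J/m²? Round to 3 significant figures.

Areal heat capacity C = ρ c_p D = 1020 × 4120 × 98.2 = 4.13×10^8 J m⁻² K⁻¹.
ΔQ = C ΔT = 4.13×10^8 × 1.31 = 5.41×10^8 J/m².

5.41×10^8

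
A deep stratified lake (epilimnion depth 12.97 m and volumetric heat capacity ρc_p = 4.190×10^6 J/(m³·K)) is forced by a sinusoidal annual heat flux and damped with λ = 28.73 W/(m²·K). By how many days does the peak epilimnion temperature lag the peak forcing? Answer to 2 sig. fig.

Areal heat capacity C = ρc_p × D = 4.190×10^6 × 12.97 = 5.43×10^7 J m⁻² K⁻¹.
ω = 2π / 3.15×10^7 s = 1.99×10^-7 s⁻¹.
Phase lag φ = arctan(Cω/λ) = arctan(10.8/28.73) = 0.360 rad.
Time lag = φ / ω = 0.360 / 1.99×10^-7 = 1.81×10^6 s = 20.9 days.

21 days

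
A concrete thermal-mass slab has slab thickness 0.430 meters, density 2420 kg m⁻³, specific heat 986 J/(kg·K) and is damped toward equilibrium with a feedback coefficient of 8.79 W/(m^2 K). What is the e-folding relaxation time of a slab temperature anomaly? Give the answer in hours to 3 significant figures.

Areal heat capacity C = ρ c_p D = 2420 × 986 × 0.430 = 1.03×10^6 J/(m²·K).
Relaxation time τ = C / λ = 1.03×10^6 / 8.79 = 1.17×10^5 s.
In hours: 1.17×10^5 s / (3600 s/hour) = 32.4 hours.

32.4 hours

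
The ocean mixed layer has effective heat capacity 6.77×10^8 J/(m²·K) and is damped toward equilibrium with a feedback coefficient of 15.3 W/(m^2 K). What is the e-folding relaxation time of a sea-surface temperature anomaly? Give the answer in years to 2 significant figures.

1.4 years

Areal heat capacity C = 6.77×10^8 J/(m²·K) (given).
Relaxation time τ = C / λ = 6.77×10^8 / 15.3 = 4.42×10^7 s.
In years: 4.42×10^7 s / (3.156×10^7 s/year) = 1.40 years.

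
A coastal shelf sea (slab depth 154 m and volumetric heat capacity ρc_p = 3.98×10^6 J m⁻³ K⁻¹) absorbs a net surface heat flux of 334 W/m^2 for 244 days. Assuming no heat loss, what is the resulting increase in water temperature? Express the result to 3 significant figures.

11.5 K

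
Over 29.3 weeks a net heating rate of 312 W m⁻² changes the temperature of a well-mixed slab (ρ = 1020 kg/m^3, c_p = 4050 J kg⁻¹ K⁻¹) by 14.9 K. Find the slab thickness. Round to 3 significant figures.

89.8 m

Heat input Q = F Δt = 312 × 1.77×10^7 s = 5.53×10^9 J/m².
Required areal heat capacity C = Q / ΔT = 3.71×10^8 J/(m²·K).
Depth D = C / (ρ c_p) = 3.71×10^8 / (1020 × 4050) = 89.8 m.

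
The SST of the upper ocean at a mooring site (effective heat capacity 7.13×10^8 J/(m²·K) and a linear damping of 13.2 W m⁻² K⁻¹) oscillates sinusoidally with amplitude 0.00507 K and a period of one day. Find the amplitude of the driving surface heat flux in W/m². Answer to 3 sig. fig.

Areal heat capacity C = 7.13×10^8 J/(m²·K) (given).
ω = 2π / 86400 s = 7.27×10^-5 s⁻¹.
√((Cω)² + λ²) = √((51900)² + 13.2²) = 51900 W/(m²·K).
F₀ = A × √((Cω)²+λ²) = 0.00507 × 51900 = 263 W/m².

263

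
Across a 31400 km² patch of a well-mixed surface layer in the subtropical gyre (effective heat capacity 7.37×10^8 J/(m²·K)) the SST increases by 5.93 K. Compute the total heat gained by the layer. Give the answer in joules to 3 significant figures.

Areal heat capacity C = 7.37×10^8 J/(m²·K) (given).
Heat per unit area: q = C ΔT = 7.37×10^8 × 5.93 = 4.37×10^9 J/m².
Total heat: Q = q × A = 4.37×10^9 × (31400 × 10⁶ m²) = 1.37×10^20 J.

1.37×10^20 J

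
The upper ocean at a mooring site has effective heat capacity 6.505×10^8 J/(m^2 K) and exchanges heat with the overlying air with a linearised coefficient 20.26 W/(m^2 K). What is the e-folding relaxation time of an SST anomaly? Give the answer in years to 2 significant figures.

Areal heat capacity C = 6.505×10^8 J/(m^2 K) (given).
Relaxation time τ = C / λ = 6.50×10^8 / 20.26 = 3.21×10^7 s.
In years: 3.21×10^7 s / (3.156×10^7 s/year) = 1.02 years.

1.0 years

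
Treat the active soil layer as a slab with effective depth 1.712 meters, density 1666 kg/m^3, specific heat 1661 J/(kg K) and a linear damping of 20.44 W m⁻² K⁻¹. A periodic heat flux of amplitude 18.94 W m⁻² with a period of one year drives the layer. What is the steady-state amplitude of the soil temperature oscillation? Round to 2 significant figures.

0.93 K

Areal heat capacity C = ρ c_p D = 1666 × 1661 × 1.712 = 4.74×10^6 J m⁻² K⁻¹.
Angular frequency ω = 2π / T = 2π / 3.15×10^7 s = 1.99×10^-7 s⁻¹.
√((Cω)² + λ²) = √((0.944)² + 20.44²) = 20.5 W/(m²·K).
Amplitude A = F₀ / √((Cω)²+λ²) = 18.94 / 20.5 = 0.926 K.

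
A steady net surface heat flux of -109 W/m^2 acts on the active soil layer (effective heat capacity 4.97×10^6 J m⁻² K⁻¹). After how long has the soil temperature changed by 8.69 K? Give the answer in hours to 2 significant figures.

Areal heat capacity C = 4.97×10^6 J m⁻² K⁻¹ (given).
Time required: Δt = C ΔT / F = 4.97×10^6 × -8.69 / -109 = 3.96×10^5 s.
In hours: 3.96×10^5 s / (3600 s/hour) = 110 hours.

110 hours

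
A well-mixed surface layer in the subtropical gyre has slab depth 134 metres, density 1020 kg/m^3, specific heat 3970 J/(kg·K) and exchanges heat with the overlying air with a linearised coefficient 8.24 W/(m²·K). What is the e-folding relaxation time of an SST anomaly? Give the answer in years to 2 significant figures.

Areal heat capacity C = ρ c_p D = 1020 × 3970 × 134 = 5.43×10^8 J/(m^2 K).
Relaxation time τ = C / λ = 5.43×10^8 / 8.24 = 6.59×10^7 s.
In years: 6.59×10^7 s / (3.156×10^7 s/year) = 2.09 years.

2.1 years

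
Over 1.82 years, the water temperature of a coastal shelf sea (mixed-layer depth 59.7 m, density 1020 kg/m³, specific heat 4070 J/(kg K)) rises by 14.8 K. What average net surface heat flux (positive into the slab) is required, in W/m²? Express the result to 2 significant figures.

64

Areal heat capacity C = ρ c_p D = 1020 × 4070 × 59.7 = 2.48×10^8 J m⁻² K⁻¹.
Required heat per unit area: Q = C ΔT = 2.48×10^8 × 14.8 = 3.67×10^9 J/m².
Flux F = Q / Δt = 3.67×10^9 / 5.74×10^7 s = 63.9 W/m².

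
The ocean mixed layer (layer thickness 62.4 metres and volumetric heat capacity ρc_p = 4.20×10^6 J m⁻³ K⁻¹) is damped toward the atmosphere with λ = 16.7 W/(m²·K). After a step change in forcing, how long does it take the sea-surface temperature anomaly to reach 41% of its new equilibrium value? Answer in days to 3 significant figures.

95.8 days

Areal heat capacity C = ρc_p × D = 4.20×10^6 × 62.4 = 2.62×10^8 J m⁻² K⁻¹.
τ = C / λ = 2.62×10^8 / 16.7 = 1.57×10^7 s.
Fraction reached: 1 − e^(−t/τ) = 0.41 ⇒ t = −τ ln(1 − 0.41) = τ × 0.528.
t = 8.28×10^6 s = 95.8 days.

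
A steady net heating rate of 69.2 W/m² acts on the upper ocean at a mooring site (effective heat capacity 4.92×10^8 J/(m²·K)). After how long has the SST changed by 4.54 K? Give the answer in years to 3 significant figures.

Areal heat capacity C = 4.92×10^8 J/(m²·K) (given).
Time required: Δt = C ΔT / F = 4.92×10^8 × 4.54 / 69.2 = 3.23×10^7 s.
In years: 3.23×10^7 s / (3.156×10^7 s/year) = 1.02 years.

1.02 years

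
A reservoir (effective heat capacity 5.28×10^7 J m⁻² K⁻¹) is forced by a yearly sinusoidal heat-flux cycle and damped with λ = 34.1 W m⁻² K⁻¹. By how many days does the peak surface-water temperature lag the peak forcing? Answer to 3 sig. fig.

17.4 days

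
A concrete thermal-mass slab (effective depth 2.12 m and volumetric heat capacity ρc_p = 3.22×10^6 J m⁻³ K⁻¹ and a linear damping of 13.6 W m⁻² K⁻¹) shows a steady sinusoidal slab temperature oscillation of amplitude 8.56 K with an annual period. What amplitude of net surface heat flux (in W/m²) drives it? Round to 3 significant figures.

117

Areal heat capacity C = ρc_p × D = 3.22×10^6 × 2.12 = 6.83×10^6 J/(m^2 K).
ω = 2π / 3.15×10^7 s = 1.99×10^-7 s⁻¹.
√((Cω)² + λ²) = √((1.36)² + 13.6²) = 13.7 W/(m²·K).
F₀ = A × √((Cω)²+λ²) = 8.56 × 13.7 = 117 W/m².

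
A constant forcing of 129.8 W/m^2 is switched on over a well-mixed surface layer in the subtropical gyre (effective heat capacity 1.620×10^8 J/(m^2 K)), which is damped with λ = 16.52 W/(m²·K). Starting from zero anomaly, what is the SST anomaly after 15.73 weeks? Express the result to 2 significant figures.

4.9 K

Areal heat capacity C = 1.620×10^8 J/(m^2 K) (given).
τ = C / λ = 1.62×10^8 / 16.52 = 9.81×10^6 s.
Equilibrium anomaly ΔT_eq = F / λ = 129.8 / 16.52 = 7.86 K.
t = 15.73 weeks = 9.51×10^6 s, so t/τ = 0.970.
ΔT(t) = ΔT_eq (1 − e^(−t/τ)) = 7.86 × (1 − e^−0.970) = 4.88 K.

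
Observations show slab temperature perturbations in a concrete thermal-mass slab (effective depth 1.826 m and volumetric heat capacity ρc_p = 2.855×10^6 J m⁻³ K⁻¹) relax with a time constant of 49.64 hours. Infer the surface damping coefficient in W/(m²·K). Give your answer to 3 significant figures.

Areal heat capacity C = ρc_p × D = 2.855×10^6 × 1.826 = 5.21×10^6 J m⁻² K⁻¹.
τ = 49.64 hours = 1.79×10^5 s.
λ = C / τ = 5.21×10^6 / 1.79×10^5 = 29.2 W/(m²·K).

29.2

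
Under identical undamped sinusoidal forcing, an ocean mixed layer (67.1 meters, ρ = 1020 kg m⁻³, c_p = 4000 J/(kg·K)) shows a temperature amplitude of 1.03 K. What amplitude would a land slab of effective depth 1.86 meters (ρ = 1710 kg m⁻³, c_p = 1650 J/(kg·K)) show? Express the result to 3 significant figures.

53.7 K

C_ocean = 2.74×10^8 J/(m²·K); C_land = 5.25×10^6 J/(m²·K).
A ∝ 1/C ⇒ A_land = A_ocean × C_ocean/C_land = 1.03 × 52.2 = 53.7 K.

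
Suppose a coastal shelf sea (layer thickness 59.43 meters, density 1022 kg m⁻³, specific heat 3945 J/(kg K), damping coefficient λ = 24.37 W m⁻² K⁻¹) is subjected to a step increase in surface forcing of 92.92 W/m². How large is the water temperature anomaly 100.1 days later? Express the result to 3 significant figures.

2.23 K

Areal heat capacity C = ρ c_p D = 1022 × 3945 × 59.43 = 2.40×10^8 J/(m²·K).
τ = C / λ = 2.40×10^8 / 24.37 = 9.83×10^6 s.
Equilibrium anomaly ΔT_eq = F / λ = 92.92 / 24.37 = 3.81 K.
t = 100.1 days = 8.65×10^6 s, so t/τ = 0.880.
ΔT(t) = ΔT_eq (1 − e^(−t/τ)) = 3.81 × (1 − e^−0.880) = 2.23 K.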